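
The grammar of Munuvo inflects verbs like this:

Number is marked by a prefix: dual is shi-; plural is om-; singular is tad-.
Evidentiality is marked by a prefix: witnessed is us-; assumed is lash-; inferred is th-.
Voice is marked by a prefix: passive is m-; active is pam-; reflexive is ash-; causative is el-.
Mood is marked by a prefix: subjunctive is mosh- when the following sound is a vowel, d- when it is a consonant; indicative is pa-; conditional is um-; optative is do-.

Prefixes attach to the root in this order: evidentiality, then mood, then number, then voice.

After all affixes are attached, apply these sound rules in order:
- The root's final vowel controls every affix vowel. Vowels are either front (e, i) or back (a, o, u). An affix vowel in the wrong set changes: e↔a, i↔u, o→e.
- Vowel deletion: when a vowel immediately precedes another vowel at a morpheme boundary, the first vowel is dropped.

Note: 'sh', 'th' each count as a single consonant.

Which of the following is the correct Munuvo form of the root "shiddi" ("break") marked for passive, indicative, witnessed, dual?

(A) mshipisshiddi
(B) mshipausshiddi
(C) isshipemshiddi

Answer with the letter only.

A

Attach evidentiality witnessed us- → usshiddi.
Attach mood indicative pa- → pausshiddi.
Attach number dual shi- → shipausshiddi.
Attach voice passive m- → mshipausshiddi.
Apply vowel harmony: mshipausshiddi → mshipeisshiddi.
Apply vowel deletion: mshipeisshiddi → mshipisshiddi.
So the correct form is mshipisshiddi, option (A).
(C) isshipemshiddi is wrong: it has the affixes in the wrong order.
(B) mshipausshiddi is wrong: it fails to apply the sound rule(s).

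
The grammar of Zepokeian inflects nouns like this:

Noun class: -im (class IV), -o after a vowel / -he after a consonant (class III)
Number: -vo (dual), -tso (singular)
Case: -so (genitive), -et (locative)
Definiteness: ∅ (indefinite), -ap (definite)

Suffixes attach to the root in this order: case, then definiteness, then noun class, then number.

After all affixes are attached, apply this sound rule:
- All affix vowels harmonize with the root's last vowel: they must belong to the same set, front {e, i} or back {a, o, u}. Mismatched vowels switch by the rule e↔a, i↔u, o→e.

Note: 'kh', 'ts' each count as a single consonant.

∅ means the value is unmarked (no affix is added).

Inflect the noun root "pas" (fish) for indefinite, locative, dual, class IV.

pasatumvo

Attach case locative -et → paset.
definiteness = indefinite: zero marking, form stays paset.
Attach noun class class IV -im → pasetim.
Attach number dual -vo → pasetimvo.
Apply vowel harmony: pasetimvo → pasatumvo.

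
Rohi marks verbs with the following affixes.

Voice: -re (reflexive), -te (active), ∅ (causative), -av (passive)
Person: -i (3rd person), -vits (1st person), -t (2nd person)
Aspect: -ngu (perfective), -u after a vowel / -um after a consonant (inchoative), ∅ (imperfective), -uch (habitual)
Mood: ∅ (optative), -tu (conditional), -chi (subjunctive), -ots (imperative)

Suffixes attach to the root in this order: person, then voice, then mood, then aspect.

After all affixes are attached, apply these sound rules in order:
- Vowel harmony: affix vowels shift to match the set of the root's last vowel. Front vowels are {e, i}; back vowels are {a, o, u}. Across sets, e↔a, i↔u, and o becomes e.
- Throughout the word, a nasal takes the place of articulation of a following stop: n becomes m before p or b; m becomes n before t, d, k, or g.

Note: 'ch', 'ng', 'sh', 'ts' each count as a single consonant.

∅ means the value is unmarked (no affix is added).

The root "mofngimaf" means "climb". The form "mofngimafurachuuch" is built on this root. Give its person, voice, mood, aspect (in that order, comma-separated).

Segment: mofngimaf-i-re-chi-uch.
person: -i → 3rd person.
voice: -re → reflexive.
mood: -chi → subjunctive.
aspect: -uch → habitual.

3rd person, reflexive, subjunctive, habitual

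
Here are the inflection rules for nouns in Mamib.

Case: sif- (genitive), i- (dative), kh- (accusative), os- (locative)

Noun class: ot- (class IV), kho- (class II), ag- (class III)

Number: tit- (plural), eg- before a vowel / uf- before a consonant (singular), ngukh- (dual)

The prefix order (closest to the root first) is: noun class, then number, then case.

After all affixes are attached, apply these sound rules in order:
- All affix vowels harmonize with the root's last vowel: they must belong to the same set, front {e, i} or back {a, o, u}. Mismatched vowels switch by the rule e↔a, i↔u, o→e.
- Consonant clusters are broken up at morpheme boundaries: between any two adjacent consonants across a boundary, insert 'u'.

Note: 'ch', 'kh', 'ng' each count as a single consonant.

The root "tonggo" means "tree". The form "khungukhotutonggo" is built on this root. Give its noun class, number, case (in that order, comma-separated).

class IV, dual, accusative

Segment: kh-ngukh-ot-tonggo.
noun class: ot- → class IV.
number: ngukh- → dual.
case: kh- → accusative.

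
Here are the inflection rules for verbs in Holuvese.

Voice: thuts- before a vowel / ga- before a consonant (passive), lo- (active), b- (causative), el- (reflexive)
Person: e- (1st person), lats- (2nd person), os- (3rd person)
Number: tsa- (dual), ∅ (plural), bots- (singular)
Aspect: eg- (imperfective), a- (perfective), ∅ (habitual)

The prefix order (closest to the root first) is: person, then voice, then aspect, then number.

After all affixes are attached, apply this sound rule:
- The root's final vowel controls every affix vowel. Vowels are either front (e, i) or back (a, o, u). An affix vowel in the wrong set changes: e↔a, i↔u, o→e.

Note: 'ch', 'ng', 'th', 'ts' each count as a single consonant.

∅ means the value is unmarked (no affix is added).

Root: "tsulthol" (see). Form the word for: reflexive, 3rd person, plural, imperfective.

agalostsulthol

Attach person 3rd person os- → ostsulthol.
Attach voice reflexive el- → elostsulthol.
Attach aspect imperfective eg- → egelostsulthol.
number = plural: zero marking, form stays egelostsulthol.
Apply vowel harmony: egelostsulthol → agalostsulthol.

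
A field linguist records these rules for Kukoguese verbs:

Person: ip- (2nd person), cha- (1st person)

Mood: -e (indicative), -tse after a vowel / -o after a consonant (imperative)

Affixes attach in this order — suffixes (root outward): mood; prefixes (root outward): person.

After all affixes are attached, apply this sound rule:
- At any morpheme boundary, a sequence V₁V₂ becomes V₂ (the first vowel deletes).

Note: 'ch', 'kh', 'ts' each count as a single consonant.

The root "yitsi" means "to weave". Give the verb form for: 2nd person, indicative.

Attach person 2nd person ip- → ipyitsi.
Attach mood indicative -e → ipyitsie.
Apply vowel deletion: ipyitsie → ipyitse.

ipyitse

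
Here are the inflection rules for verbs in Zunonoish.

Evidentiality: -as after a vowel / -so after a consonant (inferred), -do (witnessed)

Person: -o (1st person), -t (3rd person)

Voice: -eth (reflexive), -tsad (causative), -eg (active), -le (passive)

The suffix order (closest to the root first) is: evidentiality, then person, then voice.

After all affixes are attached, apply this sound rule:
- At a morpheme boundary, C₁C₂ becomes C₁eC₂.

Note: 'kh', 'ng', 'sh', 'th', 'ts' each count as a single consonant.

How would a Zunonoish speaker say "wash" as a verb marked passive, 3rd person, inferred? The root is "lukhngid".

Attach evidentiality inferred -so (after consonant 'd') → lukhngidso.
Attach person 3rd person -t → lukhngidsot.
Attach voice passive -le → lukhngidsotle.
Apply epenthesis: lukhngidsotle → lukhngidesotele.

lukhngidesotele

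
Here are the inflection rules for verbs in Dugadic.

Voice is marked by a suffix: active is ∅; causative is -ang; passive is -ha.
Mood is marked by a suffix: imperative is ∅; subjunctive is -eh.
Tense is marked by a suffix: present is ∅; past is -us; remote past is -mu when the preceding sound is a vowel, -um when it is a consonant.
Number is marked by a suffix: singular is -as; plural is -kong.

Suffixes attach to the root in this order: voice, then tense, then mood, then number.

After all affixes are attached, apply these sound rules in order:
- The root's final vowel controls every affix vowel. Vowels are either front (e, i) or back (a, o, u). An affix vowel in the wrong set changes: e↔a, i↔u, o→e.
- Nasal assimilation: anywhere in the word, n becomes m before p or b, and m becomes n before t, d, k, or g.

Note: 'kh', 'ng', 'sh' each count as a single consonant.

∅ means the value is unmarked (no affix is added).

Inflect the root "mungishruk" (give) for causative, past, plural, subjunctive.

Attach voice causative -ang → mungishrukang.
Attach tense past -us → mungishrukangus.
Attach mood subjunctive -eh → mungishrukanguseh.
Attach number plural -kong → mungishrukangusehkong.
Apply vowel harmony: mungishrukangusehkong → mungishrukangusahkong.
Nasal assimilation: no change.

mungishrukangusahkong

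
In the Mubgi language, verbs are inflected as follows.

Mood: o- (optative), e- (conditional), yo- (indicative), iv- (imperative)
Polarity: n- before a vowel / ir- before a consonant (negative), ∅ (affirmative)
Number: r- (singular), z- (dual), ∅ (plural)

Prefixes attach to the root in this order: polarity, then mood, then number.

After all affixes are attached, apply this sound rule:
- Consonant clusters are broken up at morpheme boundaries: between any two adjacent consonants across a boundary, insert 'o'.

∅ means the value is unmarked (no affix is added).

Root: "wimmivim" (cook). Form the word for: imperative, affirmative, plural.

ivowimmivim

polarity = affirmative: zero marking, form stays wimmivim.
Attach mood imperative iv- → ivwimmivim.
number = plural: zero marking, form stays ivwimmivim.
Apply epenthesis: ivwimmivim → ivowimmivim.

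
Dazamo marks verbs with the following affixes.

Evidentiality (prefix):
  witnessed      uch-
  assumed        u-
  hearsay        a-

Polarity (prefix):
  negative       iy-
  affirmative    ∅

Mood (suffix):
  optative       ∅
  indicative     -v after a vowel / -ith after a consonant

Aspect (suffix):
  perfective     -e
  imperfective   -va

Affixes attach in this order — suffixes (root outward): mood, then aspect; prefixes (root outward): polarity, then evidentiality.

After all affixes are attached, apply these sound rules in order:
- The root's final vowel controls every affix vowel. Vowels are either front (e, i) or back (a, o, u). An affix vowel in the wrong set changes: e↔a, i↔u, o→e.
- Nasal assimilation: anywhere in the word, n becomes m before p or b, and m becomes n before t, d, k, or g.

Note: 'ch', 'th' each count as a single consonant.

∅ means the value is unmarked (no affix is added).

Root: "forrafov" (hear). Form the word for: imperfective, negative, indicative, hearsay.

Attach polarity negative iy- → iyforrafov.
Attach evidentiality hearsay a- → aiyforrafov.
Attach mood indicative -ith (after consonant 'v') → aiyforrafovith.
Attach aspect imperfective -va → aiyforrafovithva.
Apply vowel harmony: aiyforrafovithva → auyforrafovuthva.
Nasal assimilation: no change.

auyforrafovuthva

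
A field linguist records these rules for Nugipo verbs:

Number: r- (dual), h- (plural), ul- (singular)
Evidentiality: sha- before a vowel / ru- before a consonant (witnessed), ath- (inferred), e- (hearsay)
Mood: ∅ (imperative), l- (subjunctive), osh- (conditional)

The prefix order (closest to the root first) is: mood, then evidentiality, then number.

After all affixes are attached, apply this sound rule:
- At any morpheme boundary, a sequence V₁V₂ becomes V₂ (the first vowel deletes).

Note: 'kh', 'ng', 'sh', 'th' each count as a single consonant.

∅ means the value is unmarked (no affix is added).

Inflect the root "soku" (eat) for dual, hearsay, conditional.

roshsoku

Attach mood conditional osh- → oshsoku.
Attach evidentiality hearsay e- → eoshsoku.
Attach number dual r- → reoshsoku.
Apply vowel deletion: reoshsoku → roshsoku.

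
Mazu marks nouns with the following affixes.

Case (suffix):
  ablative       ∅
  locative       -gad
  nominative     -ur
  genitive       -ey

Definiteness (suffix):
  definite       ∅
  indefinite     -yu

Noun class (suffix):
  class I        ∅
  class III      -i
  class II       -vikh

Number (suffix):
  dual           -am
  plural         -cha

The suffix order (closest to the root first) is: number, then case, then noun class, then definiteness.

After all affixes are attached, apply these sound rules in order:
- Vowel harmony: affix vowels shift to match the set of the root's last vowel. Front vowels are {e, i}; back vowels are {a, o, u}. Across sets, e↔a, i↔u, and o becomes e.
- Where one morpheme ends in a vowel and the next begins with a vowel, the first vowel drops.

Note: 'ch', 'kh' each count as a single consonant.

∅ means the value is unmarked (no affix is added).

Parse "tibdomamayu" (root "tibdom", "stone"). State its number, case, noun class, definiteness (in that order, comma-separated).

dual, genitive, class III, definite

Segment: tibdom-am-ey-i.
number: -am → dual.
case: -ey → genitive.
noun class: -i → class III.
definiteness: ∅ → definite.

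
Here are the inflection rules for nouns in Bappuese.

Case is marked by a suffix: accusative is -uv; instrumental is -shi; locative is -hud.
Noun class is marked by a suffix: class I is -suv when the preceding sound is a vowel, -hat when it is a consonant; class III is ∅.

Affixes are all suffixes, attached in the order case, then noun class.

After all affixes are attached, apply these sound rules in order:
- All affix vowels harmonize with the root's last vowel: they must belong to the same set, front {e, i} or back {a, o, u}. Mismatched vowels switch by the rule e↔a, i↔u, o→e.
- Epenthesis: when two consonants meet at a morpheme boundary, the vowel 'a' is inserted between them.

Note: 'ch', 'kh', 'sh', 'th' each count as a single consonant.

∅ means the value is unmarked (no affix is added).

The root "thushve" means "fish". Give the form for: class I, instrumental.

thushveshisiv

Attach case instrumental -shi → thushveshi.
Attach noun class class I -suv (after vowel 'i') → thushveshisuv.
Apply vowel harmony: thushveshisuv → thushveshisiv.
Epenthesis: no change.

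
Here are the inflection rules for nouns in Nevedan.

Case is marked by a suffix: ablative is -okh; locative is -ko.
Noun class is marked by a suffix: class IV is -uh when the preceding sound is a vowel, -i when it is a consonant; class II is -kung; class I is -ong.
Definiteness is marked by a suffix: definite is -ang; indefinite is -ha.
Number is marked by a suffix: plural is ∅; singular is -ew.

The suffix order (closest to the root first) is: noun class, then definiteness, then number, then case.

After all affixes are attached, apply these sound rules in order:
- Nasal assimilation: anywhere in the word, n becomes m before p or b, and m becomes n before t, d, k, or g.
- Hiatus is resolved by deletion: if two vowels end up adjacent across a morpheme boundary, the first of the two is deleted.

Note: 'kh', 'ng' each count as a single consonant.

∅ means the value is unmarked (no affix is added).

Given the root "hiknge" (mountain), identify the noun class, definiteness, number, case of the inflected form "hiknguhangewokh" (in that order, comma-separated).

class IV, definite, singular, ablative

Segment: hiknge-uh-ang-ew-okh.
noun class: -uh/i → class IV.
definiteness: -ang → definite.
number: -ew → singular.
case: -okh → ablative.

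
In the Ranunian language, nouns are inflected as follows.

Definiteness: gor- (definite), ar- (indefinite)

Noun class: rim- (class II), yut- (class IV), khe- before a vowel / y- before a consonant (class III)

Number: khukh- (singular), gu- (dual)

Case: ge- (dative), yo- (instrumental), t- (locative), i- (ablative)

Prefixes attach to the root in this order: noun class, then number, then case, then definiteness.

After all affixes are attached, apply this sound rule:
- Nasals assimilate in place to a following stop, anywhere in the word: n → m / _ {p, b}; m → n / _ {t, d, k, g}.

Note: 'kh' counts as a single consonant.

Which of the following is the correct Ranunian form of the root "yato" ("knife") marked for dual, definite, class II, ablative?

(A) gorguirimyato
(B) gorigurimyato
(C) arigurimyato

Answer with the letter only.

Attach noun class class II rim- → rimyato.
Attach number dual gu- → gurimyato.
Attach case ablative i- → igurimyato.
Attach definiteness definite gor- → gorigurimyato.
Nasal assimilation: no change.
So the correct form is gorigurimyato, option (B).
(C) arigurimyato is wrong: it uses indefinite instead of definite for definiteness.
(A) gorguirimyato is wrong: it has the affixes in the wrong order.

B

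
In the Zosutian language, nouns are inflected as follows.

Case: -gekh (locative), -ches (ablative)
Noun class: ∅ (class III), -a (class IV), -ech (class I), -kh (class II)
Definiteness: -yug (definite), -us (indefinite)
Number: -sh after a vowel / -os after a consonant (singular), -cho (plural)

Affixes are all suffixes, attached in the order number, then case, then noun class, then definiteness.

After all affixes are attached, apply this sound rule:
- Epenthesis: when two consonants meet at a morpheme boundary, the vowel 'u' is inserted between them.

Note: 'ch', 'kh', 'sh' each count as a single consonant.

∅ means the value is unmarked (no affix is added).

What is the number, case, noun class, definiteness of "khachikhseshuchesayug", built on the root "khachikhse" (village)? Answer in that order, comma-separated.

singular, ablative, class IV, definite

Segment: khachikhse-sh-ches-a-yug.
number: -sh/os → singular.
case: -ches → ablative.
noun class: -a → class IV.
definiteness: -yug → definite.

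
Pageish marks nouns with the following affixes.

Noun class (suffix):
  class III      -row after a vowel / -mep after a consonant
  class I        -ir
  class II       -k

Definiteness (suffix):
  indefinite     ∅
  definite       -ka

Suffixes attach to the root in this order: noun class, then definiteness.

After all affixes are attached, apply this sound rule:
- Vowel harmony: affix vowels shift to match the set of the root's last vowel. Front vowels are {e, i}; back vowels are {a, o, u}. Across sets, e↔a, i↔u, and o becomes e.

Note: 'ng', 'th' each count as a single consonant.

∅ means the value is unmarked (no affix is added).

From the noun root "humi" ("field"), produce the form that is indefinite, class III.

humirew

Attach noun class class III -row (after vowel 'i') → humirow.
definiteness = indefinite: zero marking, form stays humirow.
Apply vowel harmony: humirow → humirew.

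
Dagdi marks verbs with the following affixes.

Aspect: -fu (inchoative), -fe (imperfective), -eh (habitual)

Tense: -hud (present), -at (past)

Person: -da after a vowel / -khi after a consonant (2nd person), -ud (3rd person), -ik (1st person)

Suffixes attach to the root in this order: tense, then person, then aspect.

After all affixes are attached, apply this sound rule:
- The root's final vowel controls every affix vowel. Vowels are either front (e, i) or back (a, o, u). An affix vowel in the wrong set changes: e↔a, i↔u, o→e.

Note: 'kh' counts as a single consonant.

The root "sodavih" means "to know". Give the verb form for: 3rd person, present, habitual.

sodavihhidideh

Attach tense present -hud → sodavihhud.
Attach person 3rd person -ud → sodavihhudud.
Attach aspect habitual -eh → sodavihhududeh.
Apply vowel harmony: sodavihhududeh → sodavihhidideh.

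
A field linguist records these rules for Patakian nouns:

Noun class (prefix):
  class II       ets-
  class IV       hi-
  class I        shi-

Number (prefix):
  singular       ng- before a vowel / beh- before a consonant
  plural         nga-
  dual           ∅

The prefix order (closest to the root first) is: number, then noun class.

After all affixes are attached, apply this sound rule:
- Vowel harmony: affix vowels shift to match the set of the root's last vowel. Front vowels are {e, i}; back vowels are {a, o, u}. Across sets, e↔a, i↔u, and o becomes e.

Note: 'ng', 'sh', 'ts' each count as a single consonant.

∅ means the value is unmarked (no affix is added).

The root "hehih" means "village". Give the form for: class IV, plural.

hingehehih

Attach number plural nga- → ngahehih.
Attach noun class class IV hi- → hingahehih.
Apply vowel harmony: hingahehih → hingehehih.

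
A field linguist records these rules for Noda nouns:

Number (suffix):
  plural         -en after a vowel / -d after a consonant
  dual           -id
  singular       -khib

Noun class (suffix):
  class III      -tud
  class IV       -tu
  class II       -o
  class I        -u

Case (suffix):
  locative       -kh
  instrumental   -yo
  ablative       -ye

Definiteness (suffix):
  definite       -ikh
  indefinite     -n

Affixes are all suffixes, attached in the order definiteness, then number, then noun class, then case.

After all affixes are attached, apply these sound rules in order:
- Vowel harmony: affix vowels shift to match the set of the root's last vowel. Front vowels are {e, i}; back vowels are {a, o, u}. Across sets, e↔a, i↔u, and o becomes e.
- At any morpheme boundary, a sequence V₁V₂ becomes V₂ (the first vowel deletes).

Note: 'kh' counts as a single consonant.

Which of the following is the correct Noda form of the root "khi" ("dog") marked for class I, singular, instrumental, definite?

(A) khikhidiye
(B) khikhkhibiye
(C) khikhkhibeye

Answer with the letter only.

Attach definiteness definite -ikh → khiikh.
Attach number singular -khib → khiikhkhib.
Attach noun class class I -u → khiikhkhibu.
Attach case instrumental -yo → khiikhkhibuyo.
Apply vowel harmony: khiikhkhibuyo → khiikhkhibiye.
Apply vowel deletion: khiikhkhibiye → khikhkhibiye.
So the correct form is khikhkhibiye, option (B).
(A) khikhidiye is wrong: it uses dual instead of singular for number.
(C) khikhkhibeye is wrong: it uses class II instead of class I for noun class.

B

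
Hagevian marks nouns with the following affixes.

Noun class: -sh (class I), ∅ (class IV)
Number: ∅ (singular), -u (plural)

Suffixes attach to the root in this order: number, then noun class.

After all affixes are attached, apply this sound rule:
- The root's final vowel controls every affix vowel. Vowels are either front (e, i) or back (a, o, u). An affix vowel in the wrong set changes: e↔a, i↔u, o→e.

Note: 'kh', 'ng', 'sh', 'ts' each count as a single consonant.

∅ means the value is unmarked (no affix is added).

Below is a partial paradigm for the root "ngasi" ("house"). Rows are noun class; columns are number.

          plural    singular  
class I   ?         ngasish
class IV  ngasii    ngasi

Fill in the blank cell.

Attach number plural -u → ngasiu.
Attach noun class class I -sh → ngasiush.
Apply vowel harmony: ngasiush → ngasiish.

ngasiish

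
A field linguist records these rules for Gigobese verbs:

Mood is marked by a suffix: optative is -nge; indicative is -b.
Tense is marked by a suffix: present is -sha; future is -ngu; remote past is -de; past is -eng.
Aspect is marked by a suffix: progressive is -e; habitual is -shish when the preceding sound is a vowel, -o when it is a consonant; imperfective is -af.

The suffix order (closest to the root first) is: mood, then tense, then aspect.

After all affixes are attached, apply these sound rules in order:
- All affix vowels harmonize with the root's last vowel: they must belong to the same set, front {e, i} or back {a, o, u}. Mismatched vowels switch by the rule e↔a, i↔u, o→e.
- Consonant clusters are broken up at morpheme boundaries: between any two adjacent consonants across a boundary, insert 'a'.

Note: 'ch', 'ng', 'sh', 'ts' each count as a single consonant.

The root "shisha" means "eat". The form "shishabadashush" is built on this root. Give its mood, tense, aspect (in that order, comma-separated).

indicative, remote past, habitual

Segment: shisha-b-de-shish.
mood: -b → indicative.
tense: -de → remote past.
aspect: -shish/o → habitual.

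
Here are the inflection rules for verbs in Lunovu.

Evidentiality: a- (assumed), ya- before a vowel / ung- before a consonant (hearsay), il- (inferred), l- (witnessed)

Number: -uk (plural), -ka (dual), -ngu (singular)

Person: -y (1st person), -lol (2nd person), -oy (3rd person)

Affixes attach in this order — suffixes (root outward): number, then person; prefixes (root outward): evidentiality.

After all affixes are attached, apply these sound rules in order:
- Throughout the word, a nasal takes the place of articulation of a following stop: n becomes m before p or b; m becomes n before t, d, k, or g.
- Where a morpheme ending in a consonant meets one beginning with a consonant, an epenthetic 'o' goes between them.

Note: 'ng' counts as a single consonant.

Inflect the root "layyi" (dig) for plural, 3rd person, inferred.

Attach evidentiality inferred il- → illayyi.
Attach number plural -uk → illayyiuk.
Attach person 3rd person -oy → illayyiukoy.
Nasal assimilation: no change.
Apply epenthesis: illayyiukoy → ilolayyiukoy.

ilolayyiukoy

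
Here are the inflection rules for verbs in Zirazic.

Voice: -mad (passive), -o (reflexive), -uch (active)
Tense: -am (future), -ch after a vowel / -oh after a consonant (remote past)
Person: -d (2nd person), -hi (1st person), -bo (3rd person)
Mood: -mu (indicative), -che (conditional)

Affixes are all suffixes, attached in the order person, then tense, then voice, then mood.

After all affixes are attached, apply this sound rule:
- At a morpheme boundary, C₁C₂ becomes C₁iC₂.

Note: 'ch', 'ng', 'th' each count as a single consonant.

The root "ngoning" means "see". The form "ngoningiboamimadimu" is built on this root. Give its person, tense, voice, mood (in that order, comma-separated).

Segment: ngoning-bo-am-mad-mu.
person: -bo → 3rd person.
tense: -am → future.
voice: -mad → passive.
mood: -mu → indicative.

3rd person, future, passive, indicative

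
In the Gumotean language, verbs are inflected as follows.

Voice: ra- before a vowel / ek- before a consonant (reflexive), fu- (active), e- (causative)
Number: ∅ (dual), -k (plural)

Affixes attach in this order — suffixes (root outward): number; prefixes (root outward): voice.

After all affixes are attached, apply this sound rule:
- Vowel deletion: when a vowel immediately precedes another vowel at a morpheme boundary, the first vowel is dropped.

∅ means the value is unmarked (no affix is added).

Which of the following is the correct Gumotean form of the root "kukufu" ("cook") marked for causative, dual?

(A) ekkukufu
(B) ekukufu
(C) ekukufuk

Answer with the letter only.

number = dual: zero marking, form stays kukufu.
Attach voice causative e- → ekukufu.
Vowel deletion: no change.
So the correct form is ekukufu, option (B).
(A) ekkukufu is wrong: it uses reflexive instead of causative for voice.
(C) ekukufuk is wrong: it uses plural instead of dual for number.

B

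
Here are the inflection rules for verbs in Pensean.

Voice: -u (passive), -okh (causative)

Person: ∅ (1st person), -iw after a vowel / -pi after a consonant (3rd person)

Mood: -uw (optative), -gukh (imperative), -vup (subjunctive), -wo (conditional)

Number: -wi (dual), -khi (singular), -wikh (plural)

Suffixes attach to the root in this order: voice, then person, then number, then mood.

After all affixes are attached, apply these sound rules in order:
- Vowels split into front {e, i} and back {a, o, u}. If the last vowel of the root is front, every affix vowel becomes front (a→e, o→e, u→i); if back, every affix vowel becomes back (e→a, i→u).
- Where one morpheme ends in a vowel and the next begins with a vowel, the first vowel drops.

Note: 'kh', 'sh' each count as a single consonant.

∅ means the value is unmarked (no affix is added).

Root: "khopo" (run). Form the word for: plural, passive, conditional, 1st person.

khopuwukhwo

Attach voice passive -u → khopou.
person = 1st person: zero marking, form stays khopou.
Attach number plural -wikh → khopouwikh.
Attach mood conditional -wo → khopouwikhwo.
Apply vowel harmony: khopouwikhwo → khopouwukhwo.
Apply vowel deletion: khopouwukhwo → khopuwukhwo.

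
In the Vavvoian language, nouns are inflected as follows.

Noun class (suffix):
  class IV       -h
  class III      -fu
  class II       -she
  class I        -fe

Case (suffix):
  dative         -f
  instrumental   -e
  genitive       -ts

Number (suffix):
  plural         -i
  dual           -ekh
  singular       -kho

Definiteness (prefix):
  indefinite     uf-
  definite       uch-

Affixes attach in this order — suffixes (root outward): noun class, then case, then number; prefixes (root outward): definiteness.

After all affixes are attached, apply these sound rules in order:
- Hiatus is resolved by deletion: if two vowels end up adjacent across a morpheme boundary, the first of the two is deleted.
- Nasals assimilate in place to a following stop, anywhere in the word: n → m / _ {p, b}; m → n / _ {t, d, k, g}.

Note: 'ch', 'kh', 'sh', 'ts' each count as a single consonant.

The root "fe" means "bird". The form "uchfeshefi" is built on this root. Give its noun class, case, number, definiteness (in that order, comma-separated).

Segment: uch-fe-she-f-i.
noun class: -she → class II.
case: -f → dative.
number: -i → plural.
definiteness: uch- → definite.

class II, dative, plural, definite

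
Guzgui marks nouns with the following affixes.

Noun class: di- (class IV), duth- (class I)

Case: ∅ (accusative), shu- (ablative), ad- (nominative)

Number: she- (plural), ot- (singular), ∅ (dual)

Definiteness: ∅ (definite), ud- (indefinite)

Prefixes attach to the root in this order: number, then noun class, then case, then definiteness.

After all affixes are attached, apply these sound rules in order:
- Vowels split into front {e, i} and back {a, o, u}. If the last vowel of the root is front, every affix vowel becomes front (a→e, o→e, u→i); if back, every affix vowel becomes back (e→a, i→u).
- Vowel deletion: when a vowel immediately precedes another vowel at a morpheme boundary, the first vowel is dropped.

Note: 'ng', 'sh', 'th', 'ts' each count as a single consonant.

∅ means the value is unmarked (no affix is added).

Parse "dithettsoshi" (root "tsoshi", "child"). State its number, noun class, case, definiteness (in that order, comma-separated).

Segment: duth-ot-tsoshi.
number: ot- → singular.
noun class: duth- → class I.
case: ∅ → accusative.
definiteness: ∅ → definite.

singular, class I, accusative, definite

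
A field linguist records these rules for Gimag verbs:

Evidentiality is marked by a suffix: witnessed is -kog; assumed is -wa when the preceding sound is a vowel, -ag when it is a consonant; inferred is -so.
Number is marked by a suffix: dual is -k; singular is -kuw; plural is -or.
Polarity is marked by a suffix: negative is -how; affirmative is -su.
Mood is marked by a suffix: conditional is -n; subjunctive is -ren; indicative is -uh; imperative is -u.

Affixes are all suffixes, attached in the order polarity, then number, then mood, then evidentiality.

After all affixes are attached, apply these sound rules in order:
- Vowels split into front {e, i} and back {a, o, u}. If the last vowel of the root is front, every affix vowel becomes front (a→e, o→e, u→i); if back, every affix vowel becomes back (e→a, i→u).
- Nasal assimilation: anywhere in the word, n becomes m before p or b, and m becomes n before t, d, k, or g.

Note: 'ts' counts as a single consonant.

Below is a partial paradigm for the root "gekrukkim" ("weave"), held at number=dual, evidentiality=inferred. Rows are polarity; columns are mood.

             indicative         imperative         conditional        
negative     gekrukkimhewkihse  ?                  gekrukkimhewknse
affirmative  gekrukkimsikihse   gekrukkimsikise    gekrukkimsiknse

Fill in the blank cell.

Attach polarity negative -how → gekrukkimhow.
Attach number dual -k → gekrukkimhowk.
Attach mood imperative -u → gekrukkimhowku.
Attach evidentiality inferred -so → gekrukkimhowkuso.
Apply vowel harmony: gekrukkimhowkuso → gekrukkimhewkise.
Nasal assimilation: no change.

gekrukkimhewkise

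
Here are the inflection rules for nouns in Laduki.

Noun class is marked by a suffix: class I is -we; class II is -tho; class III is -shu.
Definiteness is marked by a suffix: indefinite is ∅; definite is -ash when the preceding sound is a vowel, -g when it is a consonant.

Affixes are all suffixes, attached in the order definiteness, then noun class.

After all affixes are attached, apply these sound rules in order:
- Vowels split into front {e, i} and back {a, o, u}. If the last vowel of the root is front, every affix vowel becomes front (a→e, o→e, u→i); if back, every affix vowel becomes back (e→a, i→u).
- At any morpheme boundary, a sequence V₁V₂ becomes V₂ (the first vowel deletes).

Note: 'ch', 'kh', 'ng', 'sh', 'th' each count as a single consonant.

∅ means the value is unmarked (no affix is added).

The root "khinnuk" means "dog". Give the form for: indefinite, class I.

definiteness = indefinite: zero marking, form stays khinnuk.
Attach noun class class I -we → khinnukwe.
Apply vowel harmony: khinnukwe → khinnukwa.
Vowel deletion: no change.

khinnukwa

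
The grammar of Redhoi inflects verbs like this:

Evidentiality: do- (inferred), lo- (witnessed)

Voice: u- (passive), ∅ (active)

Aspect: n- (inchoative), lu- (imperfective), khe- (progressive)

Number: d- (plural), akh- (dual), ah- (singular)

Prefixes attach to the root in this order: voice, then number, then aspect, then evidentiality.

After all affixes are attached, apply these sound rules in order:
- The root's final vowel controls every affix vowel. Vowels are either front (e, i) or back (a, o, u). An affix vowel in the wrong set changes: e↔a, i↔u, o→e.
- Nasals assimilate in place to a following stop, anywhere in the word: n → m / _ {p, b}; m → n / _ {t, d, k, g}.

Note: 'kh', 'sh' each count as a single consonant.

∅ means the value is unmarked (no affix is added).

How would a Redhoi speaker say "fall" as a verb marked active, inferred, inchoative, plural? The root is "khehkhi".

dendkhehkhi

voice = active: zero marking, form stays khehkhi.
Attach number plural d- → dkhehkhi.
Attach aspect inchoative n- → ndkhehkhi.
Attach evidentiality inferred do- → dondkhehkhi.
Apply vowel harmony: dondkhehkhi → dendkhehkhi.
Nasal assimilation: no change.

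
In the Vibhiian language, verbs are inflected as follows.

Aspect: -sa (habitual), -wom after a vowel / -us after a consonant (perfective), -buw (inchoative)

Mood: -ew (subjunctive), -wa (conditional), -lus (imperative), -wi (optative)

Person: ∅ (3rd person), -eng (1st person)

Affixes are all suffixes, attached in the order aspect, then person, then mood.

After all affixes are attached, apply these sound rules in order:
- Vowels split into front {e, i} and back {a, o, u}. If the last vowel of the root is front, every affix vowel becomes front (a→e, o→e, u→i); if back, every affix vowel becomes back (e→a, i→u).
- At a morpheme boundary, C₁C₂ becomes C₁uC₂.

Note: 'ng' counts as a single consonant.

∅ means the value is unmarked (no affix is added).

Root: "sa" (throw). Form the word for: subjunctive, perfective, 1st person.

sawomangaw

Attach aspect perfective -wom (after vowel 'a') → sawom.
Attach person 1st person -eng → sawomeng.
Attach mood subjunctive -ew → sawomengew.
Apply vowel harmony: sawomengew → sawomangaw.
Epenthesis: no change.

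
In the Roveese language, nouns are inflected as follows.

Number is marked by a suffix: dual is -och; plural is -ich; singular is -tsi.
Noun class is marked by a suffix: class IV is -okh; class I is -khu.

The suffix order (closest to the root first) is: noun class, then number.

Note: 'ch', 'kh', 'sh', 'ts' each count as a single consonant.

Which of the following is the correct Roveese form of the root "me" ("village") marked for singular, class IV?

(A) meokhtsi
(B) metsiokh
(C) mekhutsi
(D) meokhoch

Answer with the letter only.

A

Attach noun class class IV -okh → meokh.
Attach number singular -tsi → meokhtsi.
So the correct form is meokhtsi, option (A).
(D) meokhoch is wrong: it uses dual instead of singular for number.
(C) mekhutsi is wrong: it uses class I instead of class IV for noun class.
(B) metsiokh is wrong: it has the affixes in the wrong order.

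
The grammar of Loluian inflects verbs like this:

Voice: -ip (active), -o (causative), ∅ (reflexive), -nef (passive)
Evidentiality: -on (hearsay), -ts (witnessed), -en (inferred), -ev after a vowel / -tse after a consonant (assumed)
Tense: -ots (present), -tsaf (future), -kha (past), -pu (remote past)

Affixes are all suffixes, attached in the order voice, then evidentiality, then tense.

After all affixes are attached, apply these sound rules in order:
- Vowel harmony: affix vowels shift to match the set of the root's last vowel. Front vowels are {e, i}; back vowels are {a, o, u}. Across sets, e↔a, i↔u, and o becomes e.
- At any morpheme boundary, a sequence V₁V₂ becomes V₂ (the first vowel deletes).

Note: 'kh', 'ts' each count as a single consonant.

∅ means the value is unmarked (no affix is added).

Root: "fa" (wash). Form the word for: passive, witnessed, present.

Attach voice passive -nef → fanef.
Attach evidentiality witnessed -ts → fanefts.
Attach tense present -ots → faneftsots.
Apply vowel harmony: faneftsots → fanaftsots.
Vowel deletion: no change.

fanaftsots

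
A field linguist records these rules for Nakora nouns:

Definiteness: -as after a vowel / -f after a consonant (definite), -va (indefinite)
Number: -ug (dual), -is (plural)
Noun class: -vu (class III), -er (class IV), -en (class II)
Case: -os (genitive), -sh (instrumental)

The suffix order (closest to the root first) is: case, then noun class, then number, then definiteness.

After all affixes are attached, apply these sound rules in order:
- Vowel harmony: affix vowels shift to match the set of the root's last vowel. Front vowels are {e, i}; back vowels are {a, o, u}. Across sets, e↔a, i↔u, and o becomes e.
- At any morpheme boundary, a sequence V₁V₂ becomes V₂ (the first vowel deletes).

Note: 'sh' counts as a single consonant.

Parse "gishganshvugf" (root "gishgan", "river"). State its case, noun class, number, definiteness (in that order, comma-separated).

instrumental, class III, dual, definite

Segment: gishgan-sh-vu-ug-f.
case: -sh → instrumental.
noun class: -vu → class III.
number: -ug → dual.
definiteness: -as/f → definite.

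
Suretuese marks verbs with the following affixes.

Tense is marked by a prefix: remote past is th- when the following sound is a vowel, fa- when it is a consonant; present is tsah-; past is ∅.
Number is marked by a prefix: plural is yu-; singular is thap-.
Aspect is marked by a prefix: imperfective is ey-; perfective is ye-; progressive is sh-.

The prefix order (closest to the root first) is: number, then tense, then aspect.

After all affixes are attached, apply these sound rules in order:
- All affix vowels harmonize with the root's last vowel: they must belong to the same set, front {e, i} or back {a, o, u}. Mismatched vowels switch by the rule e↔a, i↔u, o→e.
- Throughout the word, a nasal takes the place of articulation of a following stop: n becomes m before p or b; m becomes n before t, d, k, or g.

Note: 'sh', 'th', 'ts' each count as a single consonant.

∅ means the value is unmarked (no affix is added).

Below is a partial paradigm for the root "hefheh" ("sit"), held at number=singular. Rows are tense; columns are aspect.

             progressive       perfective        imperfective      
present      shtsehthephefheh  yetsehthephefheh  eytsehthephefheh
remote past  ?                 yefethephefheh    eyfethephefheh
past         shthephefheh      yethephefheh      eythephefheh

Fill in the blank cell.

shfethephefheh

Attach number singular thap- → thaphefheh.
Attach tense remote past fa- (before consonant 'th') → fathaphefheh.
Attach aspect progressive sh- → shfathaphefheh.
Apply vowel harmony: shfathaphefheh → shfethephefheh.
Nasal assimilation: no change.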